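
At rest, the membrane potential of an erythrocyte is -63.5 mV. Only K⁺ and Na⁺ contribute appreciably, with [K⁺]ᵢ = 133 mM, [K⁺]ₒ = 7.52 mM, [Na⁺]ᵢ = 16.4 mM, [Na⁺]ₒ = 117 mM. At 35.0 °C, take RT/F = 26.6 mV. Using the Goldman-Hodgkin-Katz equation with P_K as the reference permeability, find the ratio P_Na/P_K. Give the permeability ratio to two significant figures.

Let α = P_Na/P_K. GHK: Vm = 26.6·ln[(Kₒ + α·Naₒ)/(Kᵢ + α·Naᵢ)].
e^(Vm/26.6) = e^(-63.5/26.6) = 0.091885
So 0.091885·(Kᵢ + α·Naᵢ) = Kₒ + α·Naₒ → α = (0.091885·133.0 − 7.52) / (117.0 − 0.091885·16.4)
α = (12.22 − 7.52) / (117.0 − 1.507) = 4.701/115.5 = 0.0407

0.041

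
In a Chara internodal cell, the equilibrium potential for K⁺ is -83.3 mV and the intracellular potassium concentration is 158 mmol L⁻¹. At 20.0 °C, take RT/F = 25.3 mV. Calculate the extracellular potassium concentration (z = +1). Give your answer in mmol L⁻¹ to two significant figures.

Nernst: E = (25.3/1) · ln([out]/[in]), so ln([out]/[in]) = -83.3 × 1 / 25.3 = -3.2925.
[out]/[in] = e^(-3.2925) = 0.03716.
[out] = 0.03716 × 158 = 5.871 mmol L⁻¹.

5.9 mmol L⁻¹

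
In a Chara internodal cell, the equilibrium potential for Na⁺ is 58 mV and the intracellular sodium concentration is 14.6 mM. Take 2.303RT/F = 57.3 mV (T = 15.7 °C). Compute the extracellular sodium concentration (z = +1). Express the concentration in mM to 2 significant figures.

Nernst: E = (57.3/1) · log₁₀([out]/[in]), so log₁₀([out]/[in]) = 58.0 × 1 / 57.3 = 1.0122.
[out]/[in] = 10^(1.0122) = 10.29.
[out] = 10.29 × 14.6 = 150.2 mM.

150 mM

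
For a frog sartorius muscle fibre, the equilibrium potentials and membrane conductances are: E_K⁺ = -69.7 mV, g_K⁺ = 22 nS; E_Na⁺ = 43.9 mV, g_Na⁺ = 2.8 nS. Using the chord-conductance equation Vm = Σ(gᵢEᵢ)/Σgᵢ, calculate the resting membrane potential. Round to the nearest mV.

Σ gᵢEᵢ = 22·(-69.7) + 2.8·(43.9) = -1410.48
Σ gᵢ = 22 + 2.8 = 24.8
Vm = -1410.48 / 24.8 = -56.87 mV

-57 mV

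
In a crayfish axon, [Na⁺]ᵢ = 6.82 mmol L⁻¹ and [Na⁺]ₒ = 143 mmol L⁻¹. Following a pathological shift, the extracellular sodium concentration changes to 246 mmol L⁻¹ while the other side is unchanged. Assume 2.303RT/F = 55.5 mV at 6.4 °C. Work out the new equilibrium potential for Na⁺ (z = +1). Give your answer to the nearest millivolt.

After the shift: [Na⁺]_out = 246, [Na⁺]_in = 6.82 mmol L⁻¹.
E_new = (55.5/1)·log₁₀(246/6.82) = 55.50 · (1.5572) = 86.42 mV

86 mV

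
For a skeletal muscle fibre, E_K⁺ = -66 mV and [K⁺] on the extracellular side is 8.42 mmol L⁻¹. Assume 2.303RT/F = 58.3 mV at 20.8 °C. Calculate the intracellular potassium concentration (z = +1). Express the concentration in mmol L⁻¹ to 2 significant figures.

110 mmol L⁻¹

Nernst: E = (58.3/1) · log₁₀([out]/[in]), so log₁₀([out]/[in]) = -66.0 × 1 / 58.3 = -1.1321.
[out]/[in] = 10^(-1.1321) = 0.07378.
[in] = 8.42 / 0.07378 = 114.1 mmol L⁻¹.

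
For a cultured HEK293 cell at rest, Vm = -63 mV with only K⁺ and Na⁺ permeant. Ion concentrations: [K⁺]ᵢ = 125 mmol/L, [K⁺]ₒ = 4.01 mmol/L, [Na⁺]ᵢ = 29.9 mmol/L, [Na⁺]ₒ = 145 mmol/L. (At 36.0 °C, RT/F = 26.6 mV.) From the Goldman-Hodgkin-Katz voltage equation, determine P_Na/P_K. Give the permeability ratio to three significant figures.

0.0541

Let α = P_Na/P_K. GHK: Vm = 26.6·ln[(Kₒ + α·Naₒ)/(Kᵢ + α·Naᵢ)].
e^(Vm/26.6) = e^(-63.0/26.6) = 0.093628
So 0.093628·(Kᵢ + α·Naᵢ) = Kₒ + α·Naₒ → α = (0.093628·125.0 − 4.01) / (145.0 − 0.093628·29.9)
α = (11.7 − 4.01) / (145.0 − 2.799) = 7.694/142.2 = 0.0541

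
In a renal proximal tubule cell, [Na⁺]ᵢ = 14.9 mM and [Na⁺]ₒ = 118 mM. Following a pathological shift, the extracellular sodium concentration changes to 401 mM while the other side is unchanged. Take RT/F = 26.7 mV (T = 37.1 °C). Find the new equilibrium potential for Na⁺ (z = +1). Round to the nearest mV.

88 mV

After the shift: [Na⁺]_out = 401, [Na⁺]_in = 14.9 mM.
E_new = (26.7/1)·ln(401/14.9) = 26.70 · (3.2926) = 87.91 mV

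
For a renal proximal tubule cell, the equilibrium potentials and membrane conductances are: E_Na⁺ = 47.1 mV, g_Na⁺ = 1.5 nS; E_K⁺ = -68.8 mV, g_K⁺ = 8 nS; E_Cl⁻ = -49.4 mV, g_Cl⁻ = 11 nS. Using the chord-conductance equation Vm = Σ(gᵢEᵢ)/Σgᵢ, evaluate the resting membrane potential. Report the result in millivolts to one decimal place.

-49.9 mV

Σ gᵢEᵢ = 1.5·(47.1) + 8·(-68.8) + 11·(-49.4) = -1023.15
Σ gᵢ = 1.5 + 8 + 11 = 20.5
Vm = -1023.15 / 20.5 = -49.91 mV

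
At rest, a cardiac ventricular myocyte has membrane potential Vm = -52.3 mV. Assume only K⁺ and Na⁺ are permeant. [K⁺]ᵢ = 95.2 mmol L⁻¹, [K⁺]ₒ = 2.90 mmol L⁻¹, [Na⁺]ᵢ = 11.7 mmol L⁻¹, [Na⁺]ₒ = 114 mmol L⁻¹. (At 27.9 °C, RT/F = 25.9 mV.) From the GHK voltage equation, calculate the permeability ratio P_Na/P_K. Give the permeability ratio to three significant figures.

0.0866

Let α = P_Na/P_K. GHK: Vm = 25.9·ln[(Kₒ + α·Naₒ)/(Kᵢ + α·Naᵢ)].
e^(Vm/25.9) = e^(-52.3/25.9) = 0.13275
So 0.13275·(Kᵢ + α·Naᵢ) = Kₒ + α·Naₒ → α = (0.13275·95.2 − 2.9) / (114.0 − 0.13275·11.7)
α = (12.64 − 2.9) / (114.0 − 1.553) = 9.738/112.4 = 0.0866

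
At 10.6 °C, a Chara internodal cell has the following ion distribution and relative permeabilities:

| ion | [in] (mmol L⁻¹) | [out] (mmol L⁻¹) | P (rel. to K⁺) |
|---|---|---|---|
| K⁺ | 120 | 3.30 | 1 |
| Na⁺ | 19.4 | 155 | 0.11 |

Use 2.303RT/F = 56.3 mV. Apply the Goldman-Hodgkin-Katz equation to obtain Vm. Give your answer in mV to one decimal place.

-43.8 mV

Vm = 56.3 · log₁₀[(Σ P·[cation]ₒ + Σ P·[anion]ᵢ) / (Σ P·[cation]ᵢ + Σ P·[anion]ₒ)]
Numerator = 1×3.30 + 0.11×155 = 20.35
Denominator = 1×120 + 0.11×19.4 = 122.1
Vm = 56.3 · log₁₀(0.16662) = 56.3 × (-0.7783) = -43.82 mV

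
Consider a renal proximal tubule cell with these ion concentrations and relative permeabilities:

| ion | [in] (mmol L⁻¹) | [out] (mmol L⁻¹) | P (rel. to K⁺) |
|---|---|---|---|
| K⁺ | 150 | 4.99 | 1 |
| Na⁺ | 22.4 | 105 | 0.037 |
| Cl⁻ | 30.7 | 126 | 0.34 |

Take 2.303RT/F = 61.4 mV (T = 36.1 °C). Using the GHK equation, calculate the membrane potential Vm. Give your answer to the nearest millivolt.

Vm = 61.4 · log₁₀[(Σ P·[cation]ₒ + Σ P·[anion]ᵢ) / (Σ P·[cation]ᵢ + Σ P·[anion]ₒ)]
Numerator = 1×4.99 + 0.037×105 + 0.34×30.7 = 19.31
Denominator = 1×150 + 0.037×22.4 + 0.34×126 = 193.7
Vm = 61.4 · log₁₀(0.099722) = 61.4 × (-1.0012) = -61.47 mV

-61 mV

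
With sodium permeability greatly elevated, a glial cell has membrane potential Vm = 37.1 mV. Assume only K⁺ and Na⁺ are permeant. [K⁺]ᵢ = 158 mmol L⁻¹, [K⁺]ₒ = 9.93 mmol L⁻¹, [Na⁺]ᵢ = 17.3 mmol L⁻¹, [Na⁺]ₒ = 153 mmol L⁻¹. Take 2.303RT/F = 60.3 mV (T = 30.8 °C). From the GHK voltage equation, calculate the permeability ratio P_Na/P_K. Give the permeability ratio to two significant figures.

Let α = P_Na/P_K. GHK: Vm = 60.3·log₁₀[(Kₒ + α·Naₒ)/(Kᵢ + α·Naᵢ)].
10^(Vm/60.3) = 10^(37.1/60.3) = 4.1234
So 4.1234·(Kᵢ + α·Naᵢ) = Kₒ + α·Naₒ → α = (4.1234·158.0 − 9.93) / (153.0 − 4.1234·17.3)
α = (651.5 − 9.93) / (153.0 − 71.34) = 641.6/81.66 = 7.856

7.9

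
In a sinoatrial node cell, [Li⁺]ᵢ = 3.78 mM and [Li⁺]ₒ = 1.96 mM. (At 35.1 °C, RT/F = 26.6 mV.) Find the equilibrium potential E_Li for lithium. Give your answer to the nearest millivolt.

E = (26.6/z) · ln([Li⁺]_out/[Li⁺]_in) with z = +1.
= (26.6/1) · ln(1.96/3.78) = 26.60 · ln(0.5185)
= 26.60 · (-0.6568) = -17.47 mV

-17 mV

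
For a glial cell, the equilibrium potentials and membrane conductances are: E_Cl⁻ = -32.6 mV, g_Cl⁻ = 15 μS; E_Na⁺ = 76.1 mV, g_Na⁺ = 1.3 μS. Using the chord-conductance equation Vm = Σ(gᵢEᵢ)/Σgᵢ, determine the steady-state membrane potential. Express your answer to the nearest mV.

Σ gᵢEᵢ = 15·(-32.6) + 1.3·(76.1) = -390.07
Σ gᵢ = 15 + 1.3 = 16.3
Vm = -390.07 / 16.3 = -23.93 mV

-24 mV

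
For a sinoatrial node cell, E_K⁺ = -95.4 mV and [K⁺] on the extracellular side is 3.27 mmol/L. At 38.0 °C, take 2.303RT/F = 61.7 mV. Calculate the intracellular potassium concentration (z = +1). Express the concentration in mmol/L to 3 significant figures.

Nernst: E = (61.7/1) · log₁₀([out]/[in]), so log₁₀([out]/[in]) = -95.4 × 1 / 61.7 = -1.5462.
[out]/[in] = 10^(-1.5462) = 0.02843.
[in] = 3.27 / 0.02843 = 115 mmol/L.

115 mmol/L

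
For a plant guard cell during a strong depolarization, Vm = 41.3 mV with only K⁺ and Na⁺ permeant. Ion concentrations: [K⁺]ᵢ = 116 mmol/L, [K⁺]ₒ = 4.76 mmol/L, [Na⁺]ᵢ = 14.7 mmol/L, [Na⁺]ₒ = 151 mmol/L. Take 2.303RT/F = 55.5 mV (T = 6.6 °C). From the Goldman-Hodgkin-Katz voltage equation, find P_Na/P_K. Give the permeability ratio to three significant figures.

Let α = P_Na/P_K. GHK: Vm = 55.5·log₁₀[(Kₒ + α·Naₒ)/(Kᵢ + α·Naᵢ)].
10^(Vm/55.5) = 10^(41.3/55.5) = 5.5481
So 5.5481·(Kᵢ + α·Naᵢ) = Kₒ + α·Naₒ → α = (5.5481·116.0 − 4.76) / (151.0 − 5.5481·14.7)
α = (643.6 − 4.76) / (151.0 − 81.56) = 638.8/69.44 = 9.199

9.20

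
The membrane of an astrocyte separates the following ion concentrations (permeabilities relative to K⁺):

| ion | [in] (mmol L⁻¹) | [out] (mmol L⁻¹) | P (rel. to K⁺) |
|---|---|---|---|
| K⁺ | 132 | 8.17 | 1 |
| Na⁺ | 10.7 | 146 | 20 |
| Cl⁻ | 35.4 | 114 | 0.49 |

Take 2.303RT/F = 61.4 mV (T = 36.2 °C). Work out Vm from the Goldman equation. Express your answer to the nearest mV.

Vm = 61.4 · log₁₀[(Σ P·[cation]ₒ + Σ P·[anion]ᵢ) / (Σ P·[cation]ᵢ + Σ P·[anion]ₒ)]
Numerator = 1×8.17 + 20×146 + 0.49×35.4 = 2946
Denominator = 1×132 + 20×10.7 + 0.49×114 = 401.9
Vm = 61.4 · log₁₀(7.3297) = 61.4 × (0.8651) = 53.12 mV

53 mV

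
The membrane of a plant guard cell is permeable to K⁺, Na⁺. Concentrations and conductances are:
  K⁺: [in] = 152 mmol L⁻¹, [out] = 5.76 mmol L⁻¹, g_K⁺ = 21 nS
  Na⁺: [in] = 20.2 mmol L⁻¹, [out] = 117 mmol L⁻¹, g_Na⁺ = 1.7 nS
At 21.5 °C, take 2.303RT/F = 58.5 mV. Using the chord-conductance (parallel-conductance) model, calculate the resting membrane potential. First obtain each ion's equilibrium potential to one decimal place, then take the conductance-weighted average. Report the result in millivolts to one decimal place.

E_K⁺ = (58.5/1)·log₁₀(5.76/152) = -83.2 mV
E_Na⁺ = (58.5/1)·log₁₀(117/20.2) = 44.6 mV
Vm = (Σ gᵢEᵢ)/(Σ gᵢ) = (21·-83.2 + 1.7·44.6) / (21 + 1.7)
= -1671.38 / 22.7 = -73.63 mV

-73.6 mV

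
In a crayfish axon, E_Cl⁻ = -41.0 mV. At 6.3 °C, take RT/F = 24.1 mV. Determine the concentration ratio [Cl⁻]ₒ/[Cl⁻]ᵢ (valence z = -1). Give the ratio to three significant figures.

5.48

ln([out]/[in]) = E·z/(24.1) = -41.0 × -1 / 24.1 = 1.7012
[out]/[in] = e^(1.7012) = 5.481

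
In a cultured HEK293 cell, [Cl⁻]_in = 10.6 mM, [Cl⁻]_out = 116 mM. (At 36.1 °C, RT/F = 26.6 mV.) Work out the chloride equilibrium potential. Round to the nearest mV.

E = (26.6/z) · ln([Cl⁻]_out/[Cl⁻]_in) with z = -1.
For an anion, dividing by z = -1 reverses the sign.
= (26.6/-1) · ln(116/10.6) = -26.60 · ln(10.94)
= -26.60 · (2.3927) = -63.65 mV

-64 mV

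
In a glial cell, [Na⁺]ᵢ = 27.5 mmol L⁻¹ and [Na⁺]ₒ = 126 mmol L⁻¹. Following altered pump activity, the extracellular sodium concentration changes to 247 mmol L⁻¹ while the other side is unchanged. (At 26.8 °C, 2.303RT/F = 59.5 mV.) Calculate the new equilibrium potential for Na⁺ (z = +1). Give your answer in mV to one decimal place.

After the shift: [Na⁺]_out = 247, [Na⁺]_in = 27.5 mmol L⁻¹.
E_new = (59.5/1)·log₁₀(247/27.5) = 59.50 · (0.9534) = 56.73 mV

56.7 mV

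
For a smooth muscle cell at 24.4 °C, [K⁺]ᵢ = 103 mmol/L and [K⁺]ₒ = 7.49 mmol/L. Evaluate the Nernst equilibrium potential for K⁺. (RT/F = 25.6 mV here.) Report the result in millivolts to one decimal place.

-67.1 mV

E = (25.6/z) · ln([K⁺]_out/[K⁺]_in) with z = +1.
= (25.6/1) · ln(7.49/103) = 25.60 · ln(0.07272)
= 25.60 · (-2.6212) = -67.10 mV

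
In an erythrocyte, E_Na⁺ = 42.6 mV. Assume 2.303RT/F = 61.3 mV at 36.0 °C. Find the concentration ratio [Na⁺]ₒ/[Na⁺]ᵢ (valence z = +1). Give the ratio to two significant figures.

5.0

log₁₀([out]/[in]) = E·z/(61.3) = 42.6 × 1 / 61.3 = 0.6949
[out]/[in] = 10^(0.6949) = 4.954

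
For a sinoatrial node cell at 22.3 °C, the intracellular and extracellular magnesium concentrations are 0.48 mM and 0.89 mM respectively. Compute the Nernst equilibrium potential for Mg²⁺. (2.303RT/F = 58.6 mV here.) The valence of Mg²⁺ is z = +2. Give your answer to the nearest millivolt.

E = (58.6/z) · log₁₀([Mg²⁺]_out/[Mg²⁺]_in) with z = +2.
= (58.6/2) · log₁₀(0.89/0.48) = 29.30 · log₁₀(1.854)
= 29.30 · (0.2681) = 7.86 mV

8 mV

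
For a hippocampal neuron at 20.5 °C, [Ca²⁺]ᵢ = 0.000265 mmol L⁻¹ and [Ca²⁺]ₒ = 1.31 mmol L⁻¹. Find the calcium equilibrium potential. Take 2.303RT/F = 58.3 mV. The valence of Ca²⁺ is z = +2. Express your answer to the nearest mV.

E = (58.3/z) · log₁₀([Ca²⁺]_out/[Ca²⁺]_in) with z = +2.
= (58.3/2) · log₁₀(1.31/0.000265) = 29.15 · log₁₀(4943)
= 29.15 · (3.6940) = 107.68 mV

108 mV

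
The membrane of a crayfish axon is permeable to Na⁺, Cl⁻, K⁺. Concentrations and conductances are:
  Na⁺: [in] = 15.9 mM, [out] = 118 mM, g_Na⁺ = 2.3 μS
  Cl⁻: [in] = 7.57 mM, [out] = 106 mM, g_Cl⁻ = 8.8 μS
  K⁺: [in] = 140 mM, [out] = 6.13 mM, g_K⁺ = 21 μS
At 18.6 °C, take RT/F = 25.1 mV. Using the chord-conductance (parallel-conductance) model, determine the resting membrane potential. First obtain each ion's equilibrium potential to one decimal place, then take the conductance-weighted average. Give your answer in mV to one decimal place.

-65.9 mV

E_Na⁺ = (25.1/1)·ln(118/15.9) = 50.3 mV
E_Cl⁻ = (25.1/-1)·ln(106/7.57) = -66.2 mV
E_K⁺ = (25.1/1)·ln(6.13/140) = -78.5 mV
Vm = (Σ gᵢEᵢ)/(Σ gᵢ) = (2.3·50.3 + 8.8·-66.2 + 21·-78.5) / (2.3 + 8.8 + 21)
= -2115.37 / 32.1 = -65.90 mV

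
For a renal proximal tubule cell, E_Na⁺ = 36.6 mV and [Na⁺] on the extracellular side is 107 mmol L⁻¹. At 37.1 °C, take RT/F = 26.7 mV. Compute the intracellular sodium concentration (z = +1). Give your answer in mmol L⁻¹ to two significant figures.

Nernst: E = (26.7/1) · ln([out]/[in]), so ln([out]/[in]) = 36.6 × 1 / 26.7 = 1.3708.
[out]/[in] = e^(1.3708) = 3.938.
[in] = 107 / 3.938 = 27.17 mmol L⁻¹.

27 mmol L⁻¹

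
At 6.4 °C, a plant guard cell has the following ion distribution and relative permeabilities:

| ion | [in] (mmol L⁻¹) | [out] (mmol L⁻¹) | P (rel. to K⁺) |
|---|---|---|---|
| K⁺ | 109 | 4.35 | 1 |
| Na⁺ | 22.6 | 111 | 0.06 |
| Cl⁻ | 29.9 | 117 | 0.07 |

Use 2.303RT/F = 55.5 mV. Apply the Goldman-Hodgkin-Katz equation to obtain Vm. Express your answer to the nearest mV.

Vm = 55.5 · log₁₀[(Σ P·[cation]ₒ + Σ P·[anion]ᵢ) / (Σ P·[cation]ᵢ + Σ P·[anion]ₒ)]
Numerator = 1×4.35 + 0.06×111 + 0.07×29.9 = 13.1
Denominator = 1×109 + 0.06×22.6 + 0.07×117 = 118.5
Vm = 55.5 · log₁₀(0.11053) = 55.5 × (-0.9565) = -53.09 mV

-53 mV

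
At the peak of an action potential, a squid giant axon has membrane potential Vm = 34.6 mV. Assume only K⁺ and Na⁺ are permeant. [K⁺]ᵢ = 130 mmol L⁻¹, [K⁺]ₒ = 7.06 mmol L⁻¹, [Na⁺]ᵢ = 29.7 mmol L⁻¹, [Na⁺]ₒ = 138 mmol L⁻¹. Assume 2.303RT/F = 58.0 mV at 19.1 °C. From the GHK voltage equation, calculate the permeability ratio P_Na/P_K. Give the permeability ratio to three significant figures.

24.5

Let α = P_Na/P_K. GHK: Vm = 58.0·log₁₀[(Kₒ + α·Naₒ)/(Kᵢ + α·Naᵢ)].
10^(Vm/58.0) = 10^(34.6/58.0) = 3.9496
So 3.9496·(Kᵢ + α·Naᵢ) = Kₒ + α·Naₒ → α = (3.9496·130.0 − 7.06) / (138.0 − 3.9496·29.7)
α = (513.4 − 7.06) / (138.0 − 117.3) = 506.4/20.7 = 24.47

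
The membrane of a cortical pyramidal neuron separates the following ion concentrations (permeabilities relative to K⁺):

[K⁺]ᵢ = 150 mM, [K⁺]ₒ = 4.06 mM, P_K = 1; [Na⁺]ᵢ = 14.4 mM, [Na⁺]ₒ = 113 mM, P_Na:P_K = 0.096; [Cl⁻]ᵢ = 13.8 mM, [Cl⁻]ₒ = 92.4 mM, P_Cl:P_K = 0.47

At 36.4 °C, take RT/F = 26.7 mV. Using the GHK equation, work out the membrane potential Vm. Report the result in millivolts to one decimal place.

Vm = 26.7 · ln[(Σ P·[cation]ₒ + Σ P·[anion]ᵢ) / (Σ P·[cation]ᵢ + Σ P·[anion]ₒ)]
Numerator = 1×4.06 + 0.096×113 + 0.47×13.8 = 21.39
Denominator = 1×150 + 0.096×14.4 + 0.47×92.4 = 194.8
Vm = 26.7 · ln(0.10982) = 26.7 × (-2.2089) = -58.98 mV

-59.0 mV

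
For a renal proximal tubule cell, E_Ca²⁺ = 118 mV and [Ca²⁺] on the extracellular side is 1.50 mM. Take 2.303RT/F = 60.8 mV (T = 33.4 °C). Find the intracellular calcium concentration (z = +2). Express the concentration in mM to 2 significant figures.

0.00020 mM

Nernst: E = (60.8/2) · log₁₀([out]/[in]), so log₁₀([out]/[in]) = 118.0 × 2 / 60.8 = 3.8816.
[out]/[in] = 10^(3.8816) = 7613.
[in] = 1.50 / 7613 = 0.000197 mM.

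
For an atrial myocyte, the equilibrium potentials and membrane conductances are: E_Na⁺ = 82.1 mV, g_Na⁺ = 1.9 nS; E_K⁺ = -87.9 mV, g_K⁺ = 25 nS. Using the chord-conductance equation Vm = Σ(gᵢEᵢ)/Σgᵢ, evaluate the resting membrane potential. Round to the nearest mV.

Σ gᵢEᵢ = 1.9·(82.1) + 25·(-87.9) = -2041.51
Σ gᵢ = 1.9 + 25 = 26.9
Vm = -2041.51 / 26.9 = -75.89 mV

-76 mV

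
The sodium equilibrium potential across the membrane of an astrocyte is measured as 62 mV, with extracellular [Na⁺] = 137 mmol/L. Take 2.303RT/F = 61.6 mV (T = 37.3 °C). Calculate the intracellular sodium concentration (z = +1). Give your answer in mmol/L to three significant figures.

13.5 mmol/L

Nernst: E = (61.6/1) · log₁₀([out]/[in]), so log₁₀([out]/[in]) = 62.0 × 1 / 61.6 = 1.0065.
[out]/[in] = 10^(1.0065) = 10.15.
[in] = 137 / 10.15 = 13.5 mmol/L.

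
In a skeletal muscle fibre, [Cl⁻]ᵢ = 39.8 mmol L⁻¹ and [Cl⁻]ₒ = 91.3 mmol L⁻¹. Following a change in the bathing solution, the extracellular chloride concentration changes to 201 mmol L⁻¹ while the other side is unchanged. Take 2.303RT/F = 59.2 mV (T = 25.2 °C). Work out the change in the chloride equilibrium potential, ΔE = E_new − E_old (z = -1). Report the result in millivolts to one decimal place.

E_old = (59.2/-1)·log₁₀(91.3/39.8) = -21.35 mV
E_new = (59.2/-1)·log₁₀(201/39.8) = -41.64 mV
ΔE = -41.64 − (-21.35) = -20.29 mV

-20.3 mV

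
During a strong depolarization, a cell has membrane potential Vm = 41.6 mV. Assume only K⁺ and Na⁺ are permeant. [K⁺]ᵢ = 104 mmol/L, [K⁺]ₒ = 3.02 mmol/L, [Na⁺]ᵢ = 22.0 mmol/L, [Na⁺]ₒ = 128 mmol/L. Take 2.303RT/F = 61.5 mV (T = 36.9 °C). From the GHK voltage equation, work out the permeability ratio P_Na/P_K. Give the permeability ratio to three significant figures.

Let α = P_Na/P_K. GHK: Vm = 61.5·log₁₀[(Kₒ + α·Naₒ)/(Kᵢ + α·Naᵢ)].
10^(Vm/61.5) = 10^(41.6/61.5) = 4.747
So 4.747·(Kᵢ + α·Naᵢ) = Kₒ + α·Naₒ → α = (4.747·104.0 − 3.02) / (128.0 − 4.747·22.0)
α = (493.7 − 3.02) / (128.0 − 104.4) = 490.7/23.57 = 20.82

20.8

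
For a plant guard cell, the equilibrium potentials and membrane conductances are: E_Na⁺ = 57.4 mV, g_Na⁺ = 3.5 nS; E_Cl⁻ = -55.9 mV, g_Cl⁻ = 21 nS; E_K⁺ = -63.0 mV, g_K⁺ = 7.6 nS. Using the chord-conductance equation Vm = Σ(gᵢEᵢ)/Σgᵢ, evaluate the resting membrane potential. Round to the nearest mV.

Σ gᵢEᵢ = 3.5·(57.4) + 21·(-55.9) + 7.6·(-63.0) = -1451.80
Σ gᵢ = 3.5 + 21 + 7.6 = 32.1
Vm = -1451.80 / 32.1 = -45.23 mV

-45 mV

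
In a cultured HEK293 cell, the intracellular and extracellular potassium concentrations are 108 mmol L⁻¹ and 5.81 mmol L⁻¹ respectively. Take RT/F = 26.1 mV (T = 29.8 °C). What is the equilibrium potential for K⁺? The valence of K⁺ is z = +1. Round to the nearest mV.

-76 mV

E = (26.1/z) · ln([K⁺]_out/[K⁺]_in) with z = +1.
= (26.1/1) · ln(5.81/108) = 26.10 · ln(0.0538)
= 26.10 · (-2.9226) = -76.28 mV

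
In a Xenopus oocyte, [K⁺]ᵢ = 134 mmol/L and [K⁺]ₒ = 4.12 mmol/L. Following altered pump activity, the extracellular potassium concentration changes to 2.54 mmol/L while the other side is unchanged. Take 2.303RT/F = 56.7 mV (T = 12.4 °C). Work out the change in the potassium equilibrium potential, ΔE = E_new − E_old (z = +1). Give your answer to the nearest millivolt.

-12 mV

E_old = (56.7/1)·log₁₀(4.12/134) = -85.74 mV
E_new = (56.7/1)·log₁₀(2.54/134) = -97.65 mV
ΔE = -97.65 − (-85.74) = -11.91 mV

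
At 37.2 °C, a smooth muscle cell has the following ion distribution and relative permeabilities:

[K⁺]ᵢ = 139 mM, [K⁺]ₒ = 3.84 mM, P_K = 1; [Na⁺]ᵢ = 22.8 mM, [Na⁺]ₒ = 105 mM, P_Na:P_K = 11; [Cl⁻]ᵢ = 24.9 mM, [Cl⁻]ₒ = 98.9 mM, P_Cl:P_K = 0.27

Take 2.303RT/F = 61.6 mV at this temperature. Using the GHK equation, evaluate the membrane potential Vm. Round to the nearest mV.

28 mV

Vm = 61.6 · log₁₀[(Σ P·[cation]ₒ + Σ P·[anion]ᵢ) / (Σ P·[cation]ᵢ + Σ P·[anion]ₒ)]
Numerator = 1×3.84 + 11×105 + 0.27×24.9 = 1166
Denominator = 1×139 + 11×22.8 + 0.27×98.9 = 416.5
Vm = 61.6 · log₁₀(2.7985) = 61.6 × (0.4469) = 27.53 mV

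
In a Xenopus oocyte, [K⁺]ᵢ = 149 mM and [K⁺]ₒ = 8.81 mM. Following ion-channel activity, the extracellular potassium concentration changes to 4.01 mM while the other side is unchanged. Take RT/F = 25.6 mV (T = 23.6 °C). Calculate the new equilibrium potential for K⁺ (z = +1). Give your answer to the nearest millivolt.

After the shift: [K⁺]_out = 4.01, [K⁺]_in = 149 mM.
E_new = (25.6/1)·ln(4.01/149) = 25.60 · (-3.6152) = -92.55 mV

-93 mV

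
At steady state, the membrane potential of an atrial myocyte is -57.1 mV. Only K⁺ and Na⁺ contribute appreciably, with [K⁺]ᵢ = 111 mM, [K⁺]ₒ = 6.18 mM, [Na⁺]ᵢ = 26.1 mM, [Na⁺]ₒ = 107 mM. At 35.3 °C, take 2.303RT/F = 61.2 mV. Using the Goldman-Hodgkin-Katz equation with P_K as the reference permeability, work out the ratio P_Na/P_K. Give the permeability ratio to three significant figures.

Let α = P_Na/P_K. GHK: Vm = 61.2·log₁₀[(Kₒ + α·Naₒ)/(Kᵢ + α·Naᵢ)].
10^(Vm/61.2) = 10^(-57.1/61.2) = 0.11668
So 0.11668·(Kᵢ + α·Naᵢ) = Kₒ + α·Naₒ → α = (0.11668·111.0 − 6.18) / (107.0 − 0.11668·26.1)
α = (12.95 − 6.18) / (107.0 − 3.045) = 6.771/104 = 0.06514

0.0651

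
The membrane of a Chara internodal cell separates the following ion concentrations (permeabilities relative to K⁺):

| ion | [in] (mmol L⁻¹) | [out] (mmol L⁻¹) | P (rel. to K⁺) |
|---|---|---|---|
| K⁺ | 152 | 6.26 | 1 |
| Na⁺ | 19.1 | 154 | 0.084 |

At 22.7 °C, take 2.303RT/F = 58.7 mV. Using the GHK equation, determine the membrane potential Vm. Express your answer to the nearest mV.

Vm = 58.7 · log₁₀[(Σ P·[cation]ₒ + Σ P·[anion]ᵢ) / (Σ P·[cation]ᵢ + Σ P·[anion]ₒ)]
Numerator = 1×6.26 + 0.084×154 = 19.2
Denominator = 1×152 + 0.084×19.1 = 153.6
Vm = 58.7 · log₁₀(0.12497) = 58.7 × (-0.9032) = -53.02 mV

-53 mV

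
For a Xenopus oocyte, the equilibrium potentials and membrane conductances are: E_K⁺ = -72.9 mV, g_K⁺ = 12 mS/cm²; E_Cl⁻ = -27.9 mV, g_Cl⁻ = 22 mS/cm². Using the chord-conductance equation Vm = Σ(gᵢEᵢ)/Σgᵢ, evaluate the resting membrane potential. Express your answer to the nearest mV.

-44 mV

Σ gᵢEᵢ = 12·(-72.9) + 22·(-27.9) = -1488.60
Σ gᵢ = 12 + 22 = 34
Vm = -1488.60 / 34 = -43.78 mV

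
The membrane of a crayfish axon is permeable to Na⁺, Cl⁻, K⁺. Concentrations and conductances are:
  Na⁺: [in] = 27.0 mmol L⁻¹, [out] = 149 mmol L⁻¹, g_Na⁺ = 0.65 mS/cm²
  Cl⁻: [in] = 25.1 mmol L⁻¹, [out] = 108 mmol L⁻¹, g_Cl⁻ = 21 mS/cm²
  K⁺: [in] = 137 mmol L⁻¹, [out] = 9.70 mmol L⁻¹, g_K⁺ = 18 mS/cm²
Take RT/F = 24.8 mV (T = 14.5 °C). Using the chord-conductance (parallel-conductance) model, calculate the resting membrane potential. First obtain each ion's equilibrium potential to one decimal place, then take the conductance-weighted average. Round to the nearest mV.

E_Na⁺ = (24.8/1)·ln(149/27.0) = 42.4 mV
E_Cl⁻ = (24.8/-1)·ln(108/25.1) = -36.2 mV
E_K⁺ = (24.8/1)·ln(9.70/137) = -65.7 mV
Vm = (Σ gᵢEᵢ)/(Σ gᵢ) = (0.65·42.4 + 21·-36.2 + 18·-65.7) / (0.65 + 21 + 18)
= -1915.24 / 39.65 = -48.30 mV

-48 mV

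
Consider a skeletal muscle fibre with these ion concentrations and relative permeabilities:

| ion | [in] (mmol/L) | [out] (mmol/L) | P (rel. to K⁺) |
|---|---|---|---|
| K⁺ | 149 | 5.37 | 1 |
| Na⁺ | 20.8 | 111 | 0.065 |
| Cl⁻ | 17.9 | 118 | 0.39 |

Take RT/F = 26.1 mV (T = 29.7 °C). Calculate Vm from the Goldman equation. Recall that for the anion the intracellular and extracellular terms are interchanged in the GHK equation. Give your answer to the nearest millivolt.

Vm = 26.1 · ln[(Σ P·[cation]ₒ + Σ P·[anion]ᵢ) / (Σ P·[cation]ᵢ + Σ P·[anion]ₒ)]
Numerator = 1×5.37 + 0.065×111 + 0.39×17.9 = 19.57
Denominator = 1×149 + 0.065×20.8 + 0.39×118 = 196.4
Vm = 26.1 · ln(0.099637) = 26.1 × (-2.3062) = -60.19 mV

-60 mV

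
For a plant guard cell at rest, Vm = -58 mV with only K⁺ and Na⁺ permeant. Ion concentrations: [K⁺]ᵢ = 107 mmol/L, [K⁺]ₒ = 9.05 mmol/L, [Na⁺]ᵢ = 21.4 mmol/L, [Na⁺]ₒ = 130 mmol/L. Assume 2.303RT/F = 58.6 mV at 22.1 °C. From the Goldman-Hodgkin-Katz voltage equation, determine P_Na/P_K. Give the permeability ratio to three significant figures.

Let α = P_Na/P_K. GHK: Vm = 58.6·log₁₀[(Kₒ + α·Naₒ)/(Kᵢ + α·Naᵢ)].
10^(Vm/58.6) = 10^(-58.0/58.6) = 0.10239
So 0.10239·(Kᵢ + α·Naᵢ) = Kₒ + α·Naₒ → α = (0.10239·107.0 − 9.05) / (130.0 − 0.10239·21.4)
α = (10.96 − 9.05) / (130.0 − 2.191) = 1.905/127.8 = 0.01491

0.0149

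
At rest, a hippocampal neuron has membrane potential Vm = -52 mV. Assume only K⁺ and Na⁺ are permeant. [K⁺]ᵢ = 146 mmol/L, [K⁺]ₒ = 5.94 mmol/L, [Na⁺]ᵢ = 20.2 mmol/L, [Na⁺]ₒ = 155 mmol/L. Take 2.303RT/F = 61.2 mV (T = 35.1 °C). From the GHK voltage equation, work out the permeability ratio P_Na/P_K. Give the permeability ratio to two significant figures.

Let α = P_Na/P_K. GHK: Vm = 61.2·log₁₀[(Kₒ + α·Naₒ)/(Kᵢ + α·Naᵢ)].
10^(Vm/61.2) = 10^(-52.0/61.2) = 0.14136
So 0.14136·(Kᵢ + α·Naᵢ) = Kₒ + α·Naₒ → α = (0.14136·146.0 − 5.94) / (155.0 − 0.14136·20.2)
α = (20.64 − 5.94) / (155.0 − 2.855) = 14.7/152.1 = 0.09661

0.097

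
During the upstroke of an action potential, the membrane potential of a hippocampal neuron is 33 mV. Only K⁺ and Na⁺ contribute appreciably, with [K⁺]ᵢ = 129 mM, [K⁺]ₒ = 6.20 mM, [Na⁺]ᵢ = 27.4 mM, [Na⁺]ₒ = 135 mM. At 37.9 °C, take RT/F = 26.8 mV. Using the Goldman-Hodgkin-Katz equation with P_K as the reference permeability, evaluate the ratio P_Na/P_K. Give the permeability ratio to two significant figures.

Let α = P_Na/P_K. GHK: Vm = 26.8·ln[(Kₒ + α·Naₒ)/(Kᵢ + α·Naᵢ)].
e^(Vm/26.8) = e^(33.0/26.8) = 3.4258
So 3.4258·(Kᵢ + α·Naᵢ) = Kₒ + α·Naₒ → α = (3.4258·129.0 − 6.2) / (135.0 − 3.4258·27.4)
α = (441.9 − 6.2) / (135.0 − 93.87) = 435.7/41.13 = 10.59

11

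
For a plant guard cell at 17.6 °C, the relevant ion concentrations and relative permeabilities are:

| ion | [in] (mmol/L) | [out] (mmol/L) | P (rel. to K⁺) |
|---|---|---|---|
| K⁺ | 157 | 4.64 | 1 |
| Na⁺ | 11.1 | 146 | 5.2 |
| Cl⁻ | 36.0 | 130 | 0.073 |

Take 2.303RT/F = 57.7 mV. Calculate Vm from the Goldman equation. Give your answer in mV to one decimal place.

30.8 mV

Vm = 57.7 · log₁₀[(Σ P·[cation]ₒ + Σ P·[anion]ᵢ) / (Σ P·[cation]ᵢ + Σ P·[anion]ₒ)]
Numerator = 1×4.64 + 5.2×146 + 0.073×36.0 = 766.5
Denominator = 1×157 + 5.2×11.1 + 0.073×130 = 224.2
Vm = 57.7 · log₁₀(3.4185) = 57.7 × (0.5338) = 30.80 mV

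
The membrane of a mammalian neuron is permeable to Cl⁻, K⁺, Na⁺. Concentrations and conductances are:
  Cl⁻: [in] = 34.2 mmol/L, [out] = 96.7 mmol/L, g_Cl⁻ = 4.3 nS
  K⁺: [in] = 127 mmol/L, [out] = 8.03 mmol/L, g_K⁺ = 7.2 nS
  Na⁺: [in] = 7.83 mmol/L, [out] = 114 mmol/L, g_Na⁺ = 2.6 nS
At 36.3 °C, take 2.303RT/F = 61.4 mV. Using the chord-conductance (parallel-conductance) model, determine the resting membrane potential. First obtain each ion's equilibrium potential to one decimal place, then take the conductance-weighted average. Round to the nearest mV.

E_Cl⁻ = (61.4/-1)·log₁₀(96.7/34.2) = -27.7 mV
E_K⁺ = (61.4/1)·log₁₀(8.03/127) = -73.6 mV
E_Na⁺ = (61.4/1)·log₁₀(114/7.83) = 71.4 mV
Vm = (Σ gᵢEᵢ)/(Σ gᵢ) = (4.3·-27.7 + 7.2·-73.6 + 2.6·71.4) / (4.3 + 7.2 + 2.6)
= -463.39 / 14.1 = -32.86 mV

-33 mV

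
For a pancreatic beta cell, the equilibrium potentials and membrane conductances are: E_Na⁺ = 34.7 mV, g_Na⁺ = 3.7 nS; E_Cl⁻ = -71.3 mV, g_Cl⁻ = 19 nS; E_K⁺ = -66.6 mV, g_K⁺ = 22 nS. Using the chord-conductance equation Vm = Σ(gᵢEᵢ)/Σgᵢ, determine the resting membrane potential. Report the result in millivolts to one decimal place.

-60.2 mV

Σ gᵢEᵢ = 3.7·(34.7) + 19·(-71.3) + 22·(-66.6) = -2691.51
Σ gᵢ = 3.7 + 19 + 22 = 44.7
Vm = -2691.51 / 44.7 = -60.21 mV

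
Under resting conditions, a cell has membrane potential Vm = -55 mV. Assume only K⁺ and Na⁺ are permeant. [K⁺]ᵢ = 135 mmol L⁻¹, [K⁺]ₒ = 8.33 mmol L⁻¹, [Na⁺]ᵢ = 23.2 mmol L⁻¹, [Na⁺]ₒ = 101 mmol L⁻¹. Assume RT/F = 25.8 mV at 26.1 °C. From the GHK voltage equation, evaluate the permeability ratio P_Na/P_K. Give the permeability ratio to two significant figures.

0.078

Let α = P_Na/P_K. GHK: Vm = 25.8·ln[(Kₒ + α·Naₒ)/(Kᵢ + α·Naᵢ)].
e^(Vm/25.8) = e^(-55.0/25.8) = 0.11863
So 0.11863·(Kᵢ + α·Naᵢ) = Kₒ + α·Naₒ → α = (0.11863·135.0 − 8.33) / (101.0 − 0.11863·23.2)
α = (16.01 − 8.33) / (101.0 − 2.752) = 7.684/98.25 = 0.07821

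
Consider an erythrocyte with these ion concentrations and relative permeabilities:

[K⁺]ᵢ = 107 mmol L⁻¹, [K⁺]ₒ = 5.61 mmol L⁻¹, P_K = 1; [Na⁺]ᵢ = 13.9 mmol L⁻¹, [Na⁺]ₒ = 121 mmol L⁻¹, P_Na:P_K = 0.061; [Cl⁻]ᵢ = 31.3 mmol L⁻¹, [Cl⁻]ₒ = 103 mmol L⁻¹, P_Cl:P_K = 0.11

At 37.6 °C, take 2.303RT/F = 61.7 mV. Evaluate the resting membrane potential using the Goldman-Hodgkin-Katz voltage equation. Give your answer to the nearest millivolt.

Vm = 61.7 · log₁₀[(Σ P·[cation]ₒ + Σ P·[anion]ᵢ) / (Σ P·[cation]ᵢ + Σ P·[anion]ₒ)]
Numerator = 1×5.61 + 0.061×121 + 0.11×31.3 = 16.43
Denominator = 1×107 + 0.061×13.9 + 0.11×103 = 119.2
Vm = 61.7 · log₁₀(0.13789) = 61.7 × (-0.8605) = -53.09 mV

-53 mV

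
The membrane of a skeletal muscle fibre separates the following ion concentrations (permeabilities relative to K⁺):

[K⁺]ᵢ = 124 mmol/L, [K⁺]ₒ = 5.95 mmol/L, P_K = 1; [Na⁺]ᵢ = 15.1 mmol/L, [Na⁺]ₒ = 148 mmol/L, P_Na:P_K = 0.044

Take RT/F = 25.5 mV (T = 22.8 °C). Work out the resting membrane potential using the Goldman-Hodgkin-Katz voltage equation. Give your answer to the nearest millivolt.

-59 mV

Vm = 25.5 · ln[(Σ P·[cation]ₒ + Σ P·[anion]ᵢ) / (Σ P·[cation]ᵢ + Σ P·[anion]ₒ)]
Numerator = 1×5.95 + 0.044×148 = 12.46
Denominator = 1×124 + 0.044×15.1 = 124.7
Vm = 25.5 · ln(0.099964) = 25.5 × (-2.3029) = -58.73 mV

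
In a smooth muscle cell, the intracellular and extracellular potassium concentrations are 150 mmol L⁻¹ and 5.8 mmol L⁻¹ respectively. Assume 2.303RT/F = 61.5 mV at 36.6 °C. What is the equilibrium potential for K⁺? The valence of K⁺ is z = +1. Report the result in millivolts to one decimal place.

-86.9 mV

E = (61.5/z) · log₁₀([K⁺]_out/[K⁺]_in) with z = +1.
= (61.5/1) · log₁₀(5.8/150) = 61.50 · log₁₀(0.03867)
= 61.50 · (-1.4127) = -86.88 mV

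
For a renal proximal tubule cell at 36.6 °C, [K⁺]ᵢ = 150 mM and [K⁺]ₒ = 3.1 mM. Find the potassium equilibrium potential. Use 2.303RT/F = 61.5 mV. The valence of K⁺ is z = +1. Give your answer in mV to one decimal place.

E = (61.5/z) · log₁₀([K⁺]_out/[K⁺]_in) with z = +1.
= (61.5/1) · log₁₀(3.1/150) = 61.50 · log₁₀(0.02067)
= 61.50 · (-1.6847) = -103.61 mV

-103.6 mV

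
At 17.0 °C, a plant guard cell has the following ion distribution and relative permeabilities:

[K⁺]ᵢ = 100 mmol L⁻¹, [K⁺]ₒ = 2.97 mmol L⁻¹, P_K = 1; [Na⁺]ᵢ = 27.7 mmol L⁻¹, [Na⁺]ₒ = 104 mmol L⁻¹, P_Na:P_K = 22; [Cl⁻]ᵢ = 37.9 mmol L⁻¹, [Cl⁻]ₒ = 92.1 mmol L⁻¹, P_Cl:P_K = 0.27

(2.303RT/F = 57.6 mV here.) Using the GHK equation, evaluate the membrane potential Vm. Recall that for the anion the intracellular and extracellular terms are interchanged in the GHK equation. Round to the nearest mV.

29 mV

Vm = 57.6 · log₁₀[(Σ P·[cation]ₒ + Σ P·[anion]ᵢ) / (Σ P·[cation]ᵢ + Σ P·[anion]ₒ)]
Numerator = 1×2.97 + 22×104 + 0.27×37.9 = 2301
Denominator = 1×100 + 22×27.7 + 0.27×92.1 = 734.3
Vm = 57.6 · log₁₀(3.134) = 57.6 × (0.4961) = 28.58 mV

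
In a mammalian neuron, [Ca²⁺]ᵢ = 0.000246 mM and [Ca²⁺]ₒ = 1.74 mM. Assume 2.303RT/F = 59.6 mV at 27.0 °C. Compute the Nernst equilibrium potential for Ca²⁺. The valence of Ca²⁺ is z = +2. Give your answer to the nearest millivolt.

E = (59.6/z) · log₁₀([Ca²⁺]_out/[Ca²⁺]_in) with z = +2.
= (59.6/2) · log₁₀(1.74/0.000246) = 29.80 · log₁₀(7073)
= 29.80 · (3.8496) = 114.72 mV

115 mV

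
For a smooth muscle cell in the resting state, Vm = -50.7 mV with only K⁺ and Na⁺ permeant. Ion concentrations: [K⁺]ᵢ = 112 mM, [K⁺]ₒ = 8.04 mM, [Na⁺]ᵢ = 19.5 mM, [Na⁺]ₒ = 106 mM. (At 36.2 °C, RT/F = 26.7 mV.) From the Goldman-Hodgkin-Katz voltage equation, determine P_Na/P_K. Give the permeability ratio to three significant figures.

0.0847

Let α = P_Na/P_K. GHK: Vm = 26.7·ln[(Kₒ + α·Naₒ)/(Kᵢ + α·Naᵢ)].
e^(Vm/26.7) = e^(-50.7/26.7) = 0.14974
So 0.14974·(Kᵢ + α·Naᵢ) = Kₒ + α·Naₒ → α = (0.14974·112.0 − 8.04) / (106.0 − 0.14974·19.5)
α = (16.77 − 8.04) / (106.0 − 2.92) = 8.731/103.1 = 0.0847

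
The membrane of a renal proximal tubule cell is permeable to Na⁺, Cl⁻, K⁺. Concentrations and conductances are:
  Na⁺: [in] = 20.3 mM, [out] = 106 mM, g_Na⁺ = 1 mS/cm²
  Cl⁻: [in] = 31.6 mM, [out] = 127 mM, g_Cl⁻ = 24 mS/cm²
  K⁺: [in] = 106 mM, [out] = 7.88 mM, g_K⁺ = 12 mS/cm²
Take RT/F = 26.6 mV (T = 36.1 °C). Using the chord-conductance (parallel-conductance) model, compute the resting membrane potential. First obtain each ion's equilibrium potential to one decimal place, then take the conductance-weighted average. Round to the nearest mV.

E_Na⁺ = (26.6/1)·ln(106/20.3) = 44.0 mV
E_Cl⁻ = (26.6/-1)·ln(127/31.6) = -37.0 mV
E_K⁺ = (26.6/1)·ln(7.88/106) = -69.1 mV
Vm = (Σ gᵢEᵢ)/(Σ gᵢ) = (1·44.0 + 24·-37.0 + 12·-69.1) / (1 + 24 + 12)
= -1673.20 / 37 = -45.22 mV

-45 mV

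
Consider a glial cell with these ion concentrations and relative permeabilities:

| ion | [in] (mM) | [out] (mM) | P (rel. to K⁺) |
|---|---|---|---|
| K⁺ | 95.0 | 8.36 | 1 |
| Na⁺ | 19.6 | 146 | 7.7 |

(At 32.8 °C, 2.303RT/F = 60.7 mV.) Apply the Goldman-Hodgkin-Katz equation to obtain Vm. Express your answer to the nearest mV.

40 mV

Vm = 60.7 · log₁₀[(Σ P·[cation]ₒ + Σ P·[anion]ᵢ) / (Σ P·[cation]ᵢ + Σ P·[anion]ₒ)]
Numerator = 1×8.36 + 7.7×146 = 1133
Denominator = 1×95.0 + 7.7×19.6 = 245.9
Vm = 60.7 · log₁₀(4.6054) = 60.7 × (0.6633) = 40.26 mV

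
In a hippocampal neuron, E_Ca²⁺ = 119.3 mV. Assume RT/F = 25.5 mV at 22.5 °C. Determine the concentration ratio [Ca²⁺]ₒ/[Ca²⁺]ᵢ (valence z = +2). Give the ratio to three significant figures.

11600

ln([out]/[in]) = E·z/(25.5) = 119.3 × 2 / 25.5 = 9.3569
[out]/[in] = e^(9.3569) = 1.158e+04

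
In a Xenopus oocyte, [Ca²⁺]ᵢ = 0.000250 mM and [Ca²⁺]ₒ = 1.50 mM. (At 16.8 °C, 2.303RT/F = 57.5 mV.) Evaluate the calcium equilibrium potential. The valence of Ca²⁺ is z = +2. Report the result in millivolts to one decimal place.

E = (57.5/z) · log₁₀([Ca²⁺]_out/[Ca²⁺]_in) with z = +2.
= (57.5/2) · log₁₀(1.50/0.000250) = 28.75 · log₁₀(6000)
= 28.75 · (3.7782) = 108.62 mV

108.6 mV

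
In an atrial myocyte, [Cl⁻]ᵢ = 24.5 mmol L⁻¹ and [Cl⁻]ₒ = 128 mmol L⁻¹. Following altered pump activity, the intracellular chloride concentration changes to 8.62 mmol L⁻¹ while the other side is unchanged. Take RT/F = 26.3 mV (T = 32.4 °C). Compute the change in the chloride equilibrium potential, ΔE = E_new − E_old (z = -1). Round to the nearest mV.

-27 mV

E_old = (26.3/-1)·ln(128/24.5) = -43.48 mV
E_new = (26.3/-1)·ln(128/8.62) = -70.96 mV
ΔE = -70.96 − (-43.48) = -27.47 mV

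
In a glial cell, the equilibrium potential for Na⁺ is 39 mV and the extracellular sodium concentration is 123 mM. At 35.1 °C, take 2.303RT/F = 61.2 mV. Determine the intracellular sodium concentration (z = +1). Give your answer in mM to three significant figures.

28.4 mM

Nernst: E = (61.2/1) · log₁₀([out]/[in]), so log₁₀([out]/[in]) = 39.0 × 1 / 61.2 = 0.6373.
[out]/[in] = 10^(0.6373) = 4.338.
[in] = 123 / 4.338 = 28.36 mM.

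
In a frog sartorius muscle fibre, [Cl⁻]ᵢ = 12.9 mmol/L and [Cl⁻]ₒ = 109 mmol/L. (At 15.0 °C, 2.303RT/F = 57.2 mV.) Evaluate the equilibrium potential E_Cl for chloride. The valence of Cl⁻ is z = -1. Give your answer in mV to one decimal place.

E = (57.2/z) · log₁₀([Cl⁻]_out/[Cl⁻]_in) with z = -1.
For an anion, dividing by z = -1 reverses the sign.
= (57.2/-1) · log₁₀(109/12.9) = -57.20 · log₁₀(8.45)
= -57.20 · (0.9268) = -53.02 mV

-53.0 mV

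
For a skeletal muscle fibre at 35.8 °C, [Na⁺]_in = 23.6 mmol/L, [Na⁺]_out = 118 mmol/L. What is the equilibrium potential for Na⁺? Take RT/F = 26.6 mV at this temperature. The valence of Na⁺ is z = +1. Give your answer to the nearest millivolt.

E = (26.6/z) · ln([Na⁺]_out/[Na⁺]_in) with z = +1.
= (26.6/1) · ln(118/23.6) = 26.60 · ln(5)
= 26.60 · (1.6094) = 42.81 mV

43 mV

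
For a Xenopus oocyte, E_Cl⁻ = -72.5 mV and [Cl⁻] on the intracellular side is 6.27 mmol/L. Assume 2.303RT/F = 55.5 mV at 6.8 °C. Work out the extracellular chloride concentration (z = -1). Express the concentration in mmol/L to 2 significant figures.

130 mmol/L

Nernst: E = (55.5/-1) · log₁₀([out]/[in]), so log₁₀([out]/[in]) = -72.5 × -1 / 55.5 = 1.3063.
[out]/[in] = 10^(1.3063) = 20.24.
[out] = 20.24 × 6.27 = 126.9 mmol/L.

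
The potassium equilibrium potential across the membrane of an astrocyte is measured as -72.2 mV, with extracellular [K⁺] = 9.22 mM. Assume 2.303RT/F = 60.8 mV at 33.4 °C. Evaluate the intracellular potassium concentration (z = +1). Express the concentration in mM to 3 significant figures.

Nernst: E = (60.8/1) · log₁₀([out]/[in]), so log₁₀([out]/[in]) = -72.2 × 1 / 60.8 = -1.1875.
[out]/[in] = 10^(-1.1875) = 0.06494.
[in] = 9.22 / 0.06494 = 142 mM.

142 mM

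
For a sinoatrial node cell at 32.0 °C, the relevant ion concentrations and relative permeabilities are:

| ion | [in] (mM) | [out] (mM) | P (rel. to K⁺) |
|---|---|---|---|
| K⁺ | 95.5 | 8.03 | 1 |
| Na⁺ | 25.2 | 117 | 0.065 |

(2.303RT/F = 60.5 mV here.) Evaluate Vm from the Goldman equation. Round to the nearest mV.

-48 mV

Vm = 60.5 · log₁₀[(Σ P·[cation]ₒ + Σ P·[anion]ᵢ) / (Σ P·[cation]ᵢ + Σ P·[anion]ₒ)]
Numerator = 1×8.03 + 0.065×117 = 15.63
Denominator = 1×95.5 + 0.065×25.2 = 97.14
Vm = 60.5 · log₁₀(0.16096) = 60.5 × (-0.7933) = -47.99 mV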